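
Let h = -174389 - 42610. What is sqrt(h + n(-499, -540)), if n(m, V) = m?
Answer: I*sqrt(217498) ≈ 466.37*I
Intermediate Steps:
h = -216999
sqrt(h + n(-499, -540)) = sqrt(-216999 - 499) = sqrt(-217498) = I*sqrt(217498)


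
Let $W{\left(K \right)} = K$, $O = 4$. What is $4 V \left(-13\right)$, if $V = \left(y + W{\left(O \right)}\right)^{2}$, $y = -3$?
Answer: $-52$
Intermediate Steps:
$V = 1$ ($V = \left(-3 + 4\right)^{2} = 1^{2} = 1$)
$4 V \left(-13\right) = 4 \cdot 1 \left(-13\right) = 4 \left(-13\right) = -52$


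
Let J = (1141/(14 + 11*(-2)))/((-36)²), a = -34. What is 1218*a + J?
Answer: -429360757/10368 ≈ -41412.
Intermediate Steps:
J = -1141/10368 (J = (1141/(14 - 22))/1296 = (1141/(-8))*(1/1296) = (1141*(-⅛))*(1/1296) = -1141/8*1/1296 = -1141/10368 ≈ -0.11005)
1218*a + J = 1218*(-34) - 1141/10368 = -41412 - 1141/10368 = -429360757/10368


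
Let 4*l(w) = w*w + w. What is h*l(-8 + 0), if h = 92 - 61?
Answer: 434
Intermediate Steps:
h = 31
l(w) = w/4 + w²/4 (l(w) = (w*w + w)/4 = (w² + w)/4 = (w + w²)/4 = w/4 + w²/4)
h*l(-8 + 0) = 31*((-8 + 0)*(1 + (-8 + 0))/4) = 31*((¼)*(-8)*(1 - 8)) = 31*((¼)*(-8)*(-7)) = 31*14 = 434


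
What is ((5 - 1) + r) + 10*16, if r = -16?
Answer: 148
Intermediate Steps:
((5 - 1) + r) + 10*16 = ((5 - 1) - 16) + 10*16 = (4 - 16) + 160 = -12 + 160 = 148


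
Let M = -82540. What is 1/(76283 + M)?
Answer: -1/6257 ≈ -0.00015982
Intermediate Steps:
1/(76283 + M) = 1/(76283 - 82540) = 1/(-6257) = -1/6257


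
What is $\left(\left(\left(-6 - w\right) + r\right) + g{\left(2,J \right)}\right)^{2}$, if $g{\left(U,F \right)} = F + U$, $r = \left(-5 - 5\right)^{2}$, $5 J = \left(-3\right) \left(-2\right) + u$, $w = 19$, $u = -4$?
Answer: $\frac{149769}{25} \approx 5990.8$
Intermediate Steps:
$J = \frac{2}{5}$ ($J = \frac{\left(-3\right) \left(-2\right) - 4}{5} = \frac{6 - 4}{5} = \frac{1}{5} \cdot 2 = \frac{2}{5} \approx 0.4$)
$r = 100$ ($r = \left(-10\right)^{2} = 100$)
$\left(\left(\left(-6 - w\right) + r\right) + g{\left(2,J \right)}\right)^{2} = \left(\left(\left(-6 - 19\right) + 100\right) + \left(\frac{2}{5} + 2\right)\right)^{2} = \left(\left(\left(-6 - 19\right) + 100\right) + \frac{12}{5}\right)^{2} = \left(\left(-25 + 100\right) + \frac{12}{5}\right)^{2} = \left(75 + \frac{12}{5}\right)^{2} = \left(\frac{387}{5}\right)^{2} = \frac{149769}{25}$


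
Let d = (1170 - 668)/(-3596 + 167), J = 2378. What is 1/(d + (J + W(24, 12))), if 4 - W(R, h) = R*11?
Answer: 3429/7262120 ≈ 0.00047218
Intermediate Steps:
d = -502/3429 (d = 502/(-3429) = 502*(-1/3429) = -502/3429 ≈ -0.14640)
W(R, h) = 4 - 11*R (W(R, h) = 4 - R*11 = 4 - 11*R)
1/(d + (J + W(24, 12))) = 1/(-502/3429 + (2378 + (4 - 11*24))) = 1/(-502/3429 + (2378 + (4 - 264))) = 1/(-502/3429 + (2378 - 260)) = 1/(-502/3429 + 2118) = 1/(7262120/3429) = 3429/7262120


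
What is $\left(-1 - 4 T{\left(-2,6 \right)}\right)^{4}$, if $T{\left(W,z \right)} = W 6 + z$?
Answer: $279841$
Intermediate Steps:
$T{\left(W,z \right)} = z + 6 W$ ($T{\left(W,z \right)} = 6 W + z = z + 6 W$)
$\left(-1 - 4 T{\left(-2,6 \right)}\right)^{4} = \left(-1 - 4 \left(6 + 6 \left(-2\right)\right)\right)^{4} = \left(-1 - 4 \left(6 - 12\right)\right)^{4} = \left(-1 - -24\right)^{4} = \left(-1 + 24\right)^{4} = 23^{4} = 279841$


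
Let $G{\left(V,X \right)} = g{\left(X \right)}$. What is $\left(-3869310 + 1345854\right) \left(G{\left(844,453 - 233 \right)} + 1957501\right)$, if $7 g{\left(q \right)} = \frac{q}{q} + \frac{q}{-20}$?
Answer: $- \frac{34577648269632}{7} \approx -4.9397 \cdot 10^{12}$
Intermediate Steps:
$g{\left(q \right)} = \frac{1}{7} - \frac{q}{140}$ ($g{\left(q \right)} = \frac{\frac{q}{q} + \frac{q}{-20}}{7} = \frac{1 + q \left(- \frac{1}{20}\right)}{7} = \frac{1 - \frac{q}{20}}{7} = \frac{1}{7} - \frac{q}{140}$)
$G{\left(V,X \right)} = \frac{1}{7} - \frac{X}{140}$
$\left(-3869310 + 1345854\right) \left(G{\left(844,453 - 233 \right)} + 1957501\right) = \left(-3869310 + 1345854\right) \left(\left(\frac{1}{7} - \frac{453 - 233}{140}\right) + 1957501\right) = - 2523456 \left(\left(\frac{1}{7} - \frac{453 - 233}{140}\right) + 1957501\right) = - 2523456 \left(\left(\frac{1}{7} - \frac{11}{7}\right) + 1957501\right) = - 2523456 \left(- \frac{10}{7} + 1957501\right) = \left(-2523456\right) \frac{13702497}{7} = - \frac{34577648269632}{7}$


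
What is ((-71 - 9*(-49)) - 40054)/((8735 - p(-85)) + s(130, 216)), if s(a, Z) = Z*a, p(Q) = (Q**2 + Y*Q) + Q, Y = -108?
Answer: -39684/20495 ≈ -1.9363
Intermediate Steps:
p(Q) = Q**2 - 107*Q (p(Q) = (Q**2 - 108*Q) + Q = Q**2 - 107*Q)
((-71 - 9*(-49)) - 40054)/((8735 - p(-85)) + s(130, 216)) = ((-71 - 9*(-49)) - 40054)/((8735 - (-85)*(-107 - 85)) + 216*130) = ((-71 + 441) - 40054)/((8735 - (-85)*(-192)) + 28080) = (370 - 40054)/((8735 - 1*16320) + 28080) = -39684/((8735 - 16320) + 28080) = -39684/(-7585 + 28080) = -39684/20495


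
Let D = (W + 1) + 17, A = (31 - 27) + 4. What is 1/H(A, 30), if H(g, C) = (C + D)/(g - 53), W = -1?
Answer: -45/47 ≈ -0.95745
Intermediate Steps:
A = 8 (A = 4 + 4 = 8)
D = 17 (D = (-1 + 1) + 17 = 0 + 17 = 17)
H(g, C) = (17 + C)/(-53 + g) (H(g, C) = (C + 17)/(g - 53) = (17 + C)/(-53 + g))
1/H(A, 30) = 1/((17 + 30)/(-53 + 8)) = 1/(47/(-45)) = 1/(-1/45*47) = 1/(-47/45) = -45/47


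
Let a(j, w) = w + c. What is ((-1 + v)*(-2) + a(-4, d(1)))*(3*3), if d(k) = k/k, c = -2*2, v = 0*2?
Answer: -9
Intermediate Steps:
v = 0
c = -4
d(k) = 1
a(j, w) = -4 + w (a(j, w) = w - 4 = -4 + w)
((-1 + v)*(-2) + a(-4, d(1)))*(3*3) = ((-1 + 0)*(-2) + (-4 + 1))*(3*3) = (-1*(-2) - 3)*9 = (2 - 3)*9 = -1*9 = -9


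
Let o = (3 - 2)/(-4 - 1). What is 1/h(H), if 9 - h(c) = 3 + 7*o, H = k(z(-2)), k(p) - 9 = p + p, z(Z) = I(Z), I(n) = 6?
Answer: 5/37 ≈ 0.13514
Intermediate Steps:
z(Z) = 6
o = -1/5 (o = 1/(-5) = 1*(-1/5) = -1/5 ≈ -0.20000)
k(p) = 9 + 2*p (k(p) = 9 + (p + p) = 9 + 2*p)
H = 21 (H = 9 + 2*6 = 9 + 12 = 21)
h(c) = 37/5 (h(c) = 9 - (3 + 7*(-1/5)) = 9 - (3 - 7/5) = 9 - 1*8/5 = 9 - 8/5 = 37/5)
1/h(H) = 1/(37/5) = 5/37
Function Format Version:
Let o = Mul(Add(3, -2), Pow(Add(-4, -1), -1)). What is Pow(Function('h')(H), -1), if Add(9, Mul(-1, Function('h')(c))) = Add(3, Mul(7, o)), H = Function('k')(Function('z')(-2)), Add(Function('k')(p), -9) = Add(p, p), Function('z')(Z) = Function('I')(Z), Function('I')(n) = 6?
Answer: Rational(5, 37) ≈ 0.13514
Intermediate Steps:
Function('z')(Z) = 6
o = Rational(-1, 5) (o = Mul(1, Pow(-5, -1)) = Mul(1, Rational(-1, 5)) = Rational(-1, 5) ≈ -0.20000)
Function('k')(p) = Add(9, Mul(2, p)) (Function('k')(p) = Add(9, Add(p, p)) = Add(9, Mul(2, p)))
H = 21 (H = Add(9, Mul(2, 6)) = Add(9, 12) = 21)
Function('h')(c) = Rational(37, 5) (Function('h')(c) = Add(9, Mul(-1, Add(3, Mul(7, Rational(-1, 5))))) = Add(9, Mul(-1, Add(3, Rational(-7, 5)))) = Add(9, Mul(-1, Rational(8, 5))) = Add(9, Rational(-8, 5)) = Rational(37, 5))
Pow(Function('h')(H), -1) = Pow(Rational(37, 5), -1) = Rational(5, 37)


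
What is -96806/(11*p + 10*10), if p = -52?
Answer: 48403/236 ≈ 205.10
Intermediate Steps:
-96806/(11*p + 10*10) = -96806/(11*(-52) + 10*10) = -96806/(-572 + 100) = -96806/(-472) = -96806*(-1/472) = 48403/236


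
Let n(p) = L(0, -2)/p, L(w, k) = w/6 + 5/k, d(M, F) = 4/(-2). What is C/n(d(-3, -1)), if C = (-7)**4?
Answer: 9604/5 ≈ 1920.8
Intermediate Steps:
d(M, F) = -2 (d(M, F) = -1/2*4 = -2)
L(w, k) = 5/k + w/6 (L(w, k) = w*(1/6) + 5/k = w/6 + 5/k = 5/k + w/6)
n(p) = -5/(2*p) (n(p) = (5/(-2) + (1/6)*0)/p = (5*(-1/2) + 0)/p = (-5/2 + 0)/p = -5/(2*p))
C = 2401
C/n(d(-3, -1)) = 2401/((-5/2/(-2))) = 2401/((-5/2*(-1/2))) = 2401/(5/4) = 2401*(4/5) = 9604/5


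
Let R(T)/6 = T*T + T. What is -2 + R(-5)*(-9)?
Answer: -1082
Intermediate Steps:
R(T) = 6*T + 6*T**2 (R(T) = 6*(T*T + T) = 6*(T**2 + T) = 6*(T + T**2) = 6*T + 6*T**2)
-2 + R(-5)*(-9) = -2 + (6*(-5)*(1 - 5))*(-9) = -2 + (6*(-5)*(-4))*(-9) = -2 + 120*(-9) = -2 - 1080 = -1082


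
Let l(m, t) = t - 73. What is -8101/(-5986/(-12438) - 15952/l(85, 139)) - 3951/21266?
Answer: 11720022982119/350917177450 ≈ 33.398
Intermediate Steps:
l(m, t) = -73 + t
-8101/(-5986/(-12438) - 15952/l(85, 139)) - 3951/21266 = -8101/(-5986/(-12438) - 15952/(-73 + 139)) - 3951/21266 = -8101/(-5986*(-1/12438) - 15952/66) - 3951*1/21266 = -8101/(2993/6219 - 15952*1/66) - 3951/21266 = -8101/(2993/6219 - 7976/33) - 3951/21266 = -8101/(-16501325/68409) - 3951/21266 = -8101*(-68409/16501325) - 3951/21266 = 554181309/16501325 - 3951/21266 = 11720022982119/350917177450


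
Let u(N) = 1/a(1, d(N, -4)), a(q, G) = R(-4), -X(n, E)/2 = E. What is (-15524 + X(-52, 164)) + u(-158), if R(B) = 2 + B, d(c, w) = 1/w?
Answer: -31705/2 ≈ -15853.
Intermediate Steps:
X(n, E) = -2*E
a(q, G) = -2 (a(q, G) = 2 - 4 = -2)
u(N) = -½ (u(N) = 1/(-2) = -½)
(-15524 + X(-52, 164)) + u(-158) = (-15524 - 2*164) - ½ = (-15524 - 328) - ½ = -15852 - ½ = -31705/2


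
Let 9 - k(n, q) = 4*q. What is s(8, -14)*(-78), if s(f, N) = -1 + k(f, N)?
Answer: -4992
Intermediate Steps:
k(n, q) = 9 - 4*q
s(f, N) = 8 - 4*N (s(f, N) = -1 + (9 - 4*N) = 8 - 4*N)
s(8, -14)*(-78) = (8 - 4*(-14))*(-78) = (8 + 56)*(-78) = 64*(-78) = -4992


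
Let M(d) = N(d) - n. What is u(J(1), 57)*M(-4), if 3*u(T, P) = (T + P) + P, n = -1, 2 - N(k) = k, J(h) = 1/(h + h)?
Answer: 1603/6 ≈ 267.17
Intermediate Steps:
J(h) = 1/(2*h)
N(k) = 2 - k
u(T, P) = T/3 + 2*P/3 (u(T, P) = ((T + P) + P)/3 = ((P + T) + P)/3 = (T + 2*P)/3 = T/3 + 2*P/3)
M(d) = 3 - d (M(d) = (2 - d) - 1*(-1) = (2 - d) + 1 = 3 - d)
u(J(1), 57)*M(-4) = (((1/2)/1)/3 + (2/3)*57)*(3 - 1*(-4)) = (((1/2)*1)/3 + 38)*(3 + 4) = ((1/3)*(1/2) + 38)*7 = (1/6 + 38)*7 = (229/6)*7 = 1603/6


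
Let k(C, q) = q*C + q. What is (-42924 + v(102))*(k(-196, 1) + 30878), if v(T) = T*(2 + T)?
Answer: -991551828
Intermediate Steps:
k(C, q) = q + C*q (k(C, q) = C*q + q = q + C*q)
(-42924 + v(102))*(k(-196, 1) + 30878) = (-42924 + 102*(2 + 102))*(1*(1 - 196) + 30878) = (-42924 + 102*104)*(1*(-195) + 30878) = (-42924 + 10608)*(-195 + 30878) = -32316*30683 = -991551828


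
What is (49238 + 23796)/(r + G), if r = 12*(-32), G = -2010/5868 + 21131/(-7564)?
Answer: -270137867064/1431937693 ≈ -188.65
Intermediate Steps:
G = -11600029/3698796 (G = -2010*1/5868 + 21131*(-1/7564) = -335/978 - 21131/7564 = -11600029/3698796 ≈ -3.1362)
r = -384
(49238 + 23796)/(r + G) = (49238 + 23796)/(-384 - 11600029/3698796) = 73034/(-1431937693/3698796) = 73034*(-3698796/1431937693) = -270137867064/1431937693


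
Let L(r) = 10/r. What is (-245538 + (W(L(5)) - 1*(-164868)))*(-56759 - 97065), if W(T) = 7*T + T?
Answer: 12406520896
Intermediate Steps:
W(T) = 8*T
(-245538 + (W(L(5)) - 1*(-164868)))*(-56759 - 97065) = (-245538 + (8*(10/5) - 1*(-164868)))*(-56759 - 97065) = (-245538 + (8*(10*(1/5)) + 164868))*(-153824) = (-245538 + (8*2 + 164868))*(-153824) = (-245538 + (16 + 164868))*(-153824) = (-245538 + 164884)*(-153824) = -80654*(-153824) = 12406520896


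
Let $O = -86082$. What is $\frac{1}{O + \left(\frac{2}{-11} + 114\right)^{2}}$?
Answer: $- \frac{121}{8848418} \approx -1.3675 \cdot 10^{-5}$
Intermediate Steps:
$\frac{1}{O + \left(\frac{2}{-11} + 114\right)^{2}} = \frac{1}{-86082 + \left(\frac{2}{-11} + 114\right)^{2}} = \frac{1}{-86082 + \left(2 \left(- \frac{1}{11}\right) + 114\right)^{2}} = \frac{1}{-86082 + \left(- \frac{2}{11} + 114\right)^{2}} = \frac{1}{-86082 + \left(\frac{1252}{11}\right)^{2}} = \frac{1}{-86082 + \frac{1567504}{121}} = \frac{1}{- \frac{8848418}{121}} = - \frac{121}{8848418}$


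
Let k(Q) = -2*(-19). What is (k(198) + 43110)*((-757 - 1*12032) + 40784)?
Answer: 1207928260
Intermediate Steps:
k(Q) = 38
(k(198) + 43110)*((-757 - 1*12032) + 40784) = (38 + 43110)*((-757 - 1*12032) + 40784) = 43148*((-757 - 12032) + 40784) = 43148*(-12789 + 40784) = 43148*27995 = 1207928260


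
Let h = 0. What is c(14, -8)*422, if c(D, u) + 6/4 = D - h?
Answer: 5275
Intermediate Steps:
c(D, u) = -3/2 + D (c(D, u) = -3/2 + (D - 1*0) = -3/2 + (D + 0) = -3/2 + D)
c(14, -8)*422 = (-3/2 + 14)*422 = (25/2)*422 = 5275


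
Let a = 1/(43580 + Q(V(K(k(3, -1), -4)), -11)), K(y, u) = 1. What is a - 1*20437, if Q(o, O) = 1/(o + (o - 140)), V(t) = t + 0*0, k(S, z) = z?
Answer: -122908914905/6014039 ≈ -20437.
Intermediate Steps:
V(t) = t (V(t) = t + 0 = t)
Q(o, O) = 1/(-140 + 2*o) (Q(o, O) = 1/(o + (-140 + o)) = 1/(-140 + 2*o))
a = 138/6014039 (a = 1/(43580 + 1/(2*(-70 + 1))) = 1/(43580 + (½)/(-69)) = 1/(43580 + (½)*(-1/69)) = 1/(43580 - 1/138) = 1/(6014039/138) = 138/6014039 ≈ 2.2946e-5)
a - 1*20437 = 138/6014039 - 1*20437 = 138/6014039 - 20437 = -122908914905/6014039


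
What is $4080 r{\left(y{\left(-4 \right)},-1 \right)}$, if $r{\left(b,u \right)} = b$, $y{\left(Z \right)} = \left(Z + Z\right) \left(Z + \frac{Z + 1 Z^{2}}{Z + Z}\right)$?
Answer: $179520$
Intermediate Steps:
$y{\left(Z \right)} = 2 Z \left(Z + \frac{Z + Z^{2}}{2 Z}\right)$
$4080 r{\left(y{\left(-4 \right)},-1 \right)} = 4080 \left(- 4 \left(1 + 3 \left(-4\right)\right)\right) = 4080 \left(- 4 \left(1 - 12\right)\right) = 4080 \left(\left(-4\right) \left(-11\right)\right) = 4080 \cdot 44 = 179520$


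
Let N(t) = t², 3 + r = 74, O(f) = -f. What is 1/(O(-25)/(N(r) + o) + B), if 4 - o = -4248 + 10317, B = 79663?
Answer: 1024/81574887 ≈ 1.2553e-5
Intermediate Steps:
r = 71 (r = -3 + 74 = 71)
o = -6065 (o = 4 - (-4248 + 10317) = 4 - 1*6069 = 4 - 6069 = -6065)
1/(O(-25)/(N(r) + o) + B) = 1/((-1*(-25))/(71² - 6065) + 79663) = 1/(25/(5041 - 6065) + 79663) = 1/(25/(-1024) + 79663) = 1/(25*(-1/1024) + 79663) = 1/(-25/1024 + 79663) = 1/(81574887/1024) = 1024/81574887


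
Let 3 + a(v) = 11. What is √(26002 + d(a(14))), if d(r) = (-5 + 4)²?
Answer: √26003 ≈ 161.25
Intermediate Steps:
a(v) = 8 (a(v) = -3 + 11 = 8)
d(r) = 1 (d(r) = (-1)² = 1)
√(26002 + d(a(14))) = √(26002 + 1) = √26003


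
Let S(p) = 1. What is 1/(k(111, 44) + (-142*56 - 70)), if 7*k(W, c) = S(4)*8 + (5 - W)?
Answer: -1/8036 ≈ -0.00012444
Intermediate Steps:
k(W, c) = 13/7 - W/7 (k(W, c) = (1*8 + (5 - W))/7 = (8 + (5 - W))/7 = (13 - W)/7 = 13/7 - W/7)
1/(k(111, 44) + (-142*56 - 70)) = 1/((13/7 - 1/7*111) + (-142*56 - 70)) = 1/((13/7 - 111/7) + (-7952 - 70)) = 1/(-14 - 8022) = 1/(-8036) = -1/8036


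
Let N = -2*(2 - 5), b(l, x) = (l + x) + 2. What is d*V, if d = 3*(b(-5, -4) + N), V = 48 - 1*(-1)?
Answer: -147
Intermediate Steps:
b(l, x) = 2 + l + x
V = 49 (V = 48 + 1 = 49)
N = 6 (N = -2*(-3) = 6)
d = -3 (d = 3*((2 - 5 - 4) + 6) = 3*(-7 + 6) = 3*(-1) = -3)
d*V = -3*49 = -147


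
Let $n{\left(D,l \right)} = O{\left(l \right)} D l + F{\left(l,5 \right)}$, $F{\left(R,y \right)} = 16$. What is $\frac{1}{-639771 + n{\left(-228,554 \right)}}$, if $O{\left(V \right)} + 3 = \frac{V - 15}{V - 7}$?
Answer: $- \frac{547}{210750161} \approx -2.5955 \cdot 10^{-6}$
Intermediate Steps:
$O{\left(V \right)} = -3 + \frac{-15 + V}{-7 + V}$ ($O{\left(V \right)} = -3 + \frac{V - 15}{V - 7} = -3 + \frac{-15 + V}{-7 + V}$)
$n{\left(D,l \right)} = 16 + \frac{2 D l \left(3 - l\right)}{-7 + l}$ ($n{\left(D,l \right)} = \frac{2 \left(3 - l\right)}{-7 + l} D l + 16 = \frac{2 D \left(3 - l\right)}{-7 + l} l + 16 = \frac{2 D l \left(3 - l\right)}{-7 + l} + 16 = 16 + \frac{2 D l \left(3 - l\right)}{-7 + l}$)
$\frac{1}{-639771 + n{\left(-228,554 \right)}} = \frac{1}{-639771 + \frac{2 \left(-56 + 8 \cdot 554 - \left(-228\right) 554 \left(-3 + 554\right)\right)}{-7 + 554}} = \frac{1}{-639771 + \frac{2 \left(-56 + 4432 - \left(-228\right) 554 \cdot 551\right)}{547}} = \frac{1}{-639771 + 2 \cdot \frac{1}{547} \left(-56 + 4432 + 69597912\right)} = \frac{1}{-639771 + 2 \cdot \frac{1}{547} \cdot 69602288} = \frac{1}{-639771 + \frac{139204576}{547}} = \frac{1}{- \frac{210750161}{547}} = - \frac{547}{210750161}$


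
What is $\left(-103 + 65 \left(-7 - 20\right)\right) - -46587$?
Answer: $44729$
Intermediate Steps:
$\left(-103 + 65 \left(-7 - 20\right)\right) - -46587 = \left(-103 + 65 \left(-27\right)\right) + 46587 = \left(-103 - 1755\right) + 46587 = -1858 + 46587 = 44729$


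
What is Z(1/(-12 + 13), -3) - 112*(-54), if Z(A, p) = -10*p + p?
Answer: 6075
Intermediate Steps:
Z(A, p) = -9*p
Z(1/(-12 + 13), -3) - 112*(-54) = -9*(-3) - 112*(-54) = 27 + 6048 = 6075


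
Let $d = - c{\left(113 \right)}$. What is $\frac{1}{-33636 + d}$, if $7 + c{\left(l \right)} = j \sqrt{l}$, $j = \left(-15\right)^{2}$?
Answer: $- \frac{33629}{1125189016} + \frac{225 \sqrt{113}}{1125189016} \approx -2.7762 \cdot 10^{-5}$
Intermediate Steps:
$j = 225$
$c{\left(l \right)} = -7 + 225 \sqrt{l}$
$d = 7 - 225 \sqrt{113}$ ($d = - (-7 + 225 \sqrt{113}) = 7 - 225 \sqrt{113} \approx -2384.8$)
$\frac{1}{-33636 + d} = \frac{1}{-33636 + \left(7 - 225 \sqrt{113}\right)} = \frac{1}{-33629 - 225 \sqrt{113}}$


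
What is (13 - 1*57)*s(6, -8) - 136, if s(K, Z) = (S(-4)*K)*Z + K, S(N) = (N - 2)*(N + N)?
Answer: 100976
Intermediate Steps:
S(N) = 2*N*(-2 + N) (S(N) = (-2 + N)*(2*N) = 2*N*(-2 + N))
s(K, Z) = K + 48*K*Z (s(K, Z) = ((2*(-4)*(-2 - 4))*K)*Z + K = ((2*(-4)*(-6))*K)*Z + K = (48*K)*Z + K = 48*K*Z + K = K + 48*K*Z)
(13 - 1*57)*s(6, -8) - 136 = (13 - 1*57)*(6*(1 + 48*(-8))) - 136 = (13 - 57)*(6*(1 - 384)) - 136 = -264*(-383) - 136 = -44*(-2298) - 136 = 101112 - 136 = 100976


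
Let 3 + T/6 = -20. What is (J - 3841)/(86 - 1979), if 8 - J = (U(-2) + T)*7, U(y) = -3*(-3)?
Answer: 2930/1893 ≈ 1.5478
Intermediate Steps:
U(y) = 9
T = -138 (T = -18 + 6*(-20) = -18 - 120 = -138)
J = 911 (J = 8 - (9 - 138)*7 = 8 - (-129)*7 = 8 - 1*(-903) = 8 + 903 = 911)
(J - 3841)/(86 - 1979) = (911 - 3841)/(86 - 1979) = -2930/(-1893) = -2930*(-1/1893) = 2930/1893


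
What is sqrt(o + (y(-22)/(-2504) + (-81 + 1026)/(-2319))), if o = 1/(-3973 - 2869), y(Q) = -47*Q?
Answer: 3*I*sqrt(249860047775711659)/1655415058 ≈ 0.90586*I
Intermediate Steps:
o = -1/6842 (o = 1/(-6842) = -1/6842 ≈ -0.00014616)
sqrt(o + (y(-22)/(-2504) + (-81 + 1026)/(-2319))) = sqrt(-1/6842 + (-47*(-22)/(-2504) + (-81 + 1026)/(-2319))) = sqrt(-1/6842 + (1034*(-1/2504) + 945*(-1/2319))) = sqrt(-1/6842 + (-517/1252 - 315/773)) = sqrt(-1/6842 - 794021/967796) = sqrt(-2716829739/3310830116) = 3*I*sqrt(249860047775711659)/1655415058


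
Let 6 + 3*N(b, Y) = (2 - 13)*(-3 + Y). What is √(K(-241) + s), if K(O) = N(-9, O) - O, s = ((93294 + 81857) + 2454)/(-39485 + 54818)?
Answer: 2*√7479146073/5111 ≈ 33.842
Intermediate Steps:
N(b, Y) = 9 - 11*Y/3 (N(b, Y) = -2 + ((2 - 13)*(-3 + Y))/3 = -2 + (-11*(-3 + Y))/3 = -2 + (33 - 11*Y)/3 = -2 + (11 - 11*Y/3) = 9 - 11*Y/3)
s = 177605/15333 (s = (175151 + 2454)/15333 = 177605*(1/15333) = 177605/15333 ≈ 11.583)
K(O) = 9 - 14*O/3 (K(O) = (9 - 11*O/3) - O = 9 - 14*O/3)
√(K(-241) + s) = √((9 - 14/3*(-241)) + 177605/15333) = √((9 + 3374/3) + 177605/15333) = √(3401/3 + 177605/15333) = √(5853372/5111) = 2*√7479146073/5111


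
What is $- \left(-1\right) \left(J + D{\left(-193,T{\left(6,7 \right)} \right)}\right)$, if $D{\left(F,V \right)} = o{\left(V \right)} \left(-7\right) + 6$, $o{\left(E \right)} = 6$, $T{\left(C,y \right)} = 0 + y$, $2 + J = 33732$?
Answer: $33694$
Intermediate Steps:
$J = 33730$ ($J = -2 + 33732 = 33730$)
$T{\left(C,y \right)} = y$
$D{\left(F,V \right)} = -36$ ($D{\left(F,V \right)} = 6 \left(-7\right) + 6 = -42 + 6 = -36$)
$- \left(-1\right) \left(J + D{\left(-193,T{\left(6,7 \right)} \right)}\right) = - \left(-1\right) \left(33730 - 36\right) = - \left(-1\right) 33694 = \left(-1\right) \left(-33694\right) = 33694$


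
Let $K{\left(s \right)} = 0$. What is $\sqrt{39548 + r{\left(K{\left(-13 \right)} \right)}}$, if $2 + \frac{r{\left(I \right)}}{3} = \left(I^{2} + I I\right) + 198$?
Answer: $2 \sqrt{10034} \approx 200.34$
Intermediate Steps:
$r{\left(I \right)} = 588 + 6 I^{2}$ ($r{\left(I \right)} = -6 + 3 \left(\left(I^{2} + I I\right) + 198\right) = -6 + 3 \left(\left(I^{2} + I^{2}\right) + 198\right) = -6 + 3 \left(2 I^{2} + 198\right) = -6 + 3 \left(198 + 2 I^{2}\right) = -6 + \left(594 + 6 I^{2}\right) = 588 + 6 I^{2}$)
$\sqrt{39548 + r{\left(K{\left(-13 \right)} \right)}} = \sqrt{39548 + \left(588 + 6 \cdot 0^{2}\right)} = \sqrt{39548 + \left(588 + 6 \cdot 0\right)} = \sqrt{39548 + \left(588 + 0\right)} = \sqrt{39548 + 588} = \sqrt{40136} = 2 \sqrt{10034}$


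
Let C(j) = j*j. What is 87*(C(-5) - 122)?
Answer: -8439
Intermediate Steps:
C(j) = j**2
87*(C(-5) - 122) = 87*((-5)**2 - 122) = 87*(25 - 122) = 87*(-97) = -8439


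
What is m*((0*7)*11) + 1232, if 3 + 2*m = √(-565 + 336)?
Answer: 1232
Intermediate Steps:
m = -3/2 + I*√229/2 (m = -3/2 + √(-565 + 336)/2 = -3/2 + √(-229)/2 = -3/2 + (I*√229)/2 = -3/2 + I*√229/2 ≈ -1.5 + 7.5664*I)
m*((0*7)*11) + 1232 = (-3/2 + I*√229/2)*((0*7)*11) + 1232 = (-3/2 + I*√229/2)*(0*11) + 1232 = (-3/2 + I*√229/2)*0 + 1232 = 0 + 1232 = 1232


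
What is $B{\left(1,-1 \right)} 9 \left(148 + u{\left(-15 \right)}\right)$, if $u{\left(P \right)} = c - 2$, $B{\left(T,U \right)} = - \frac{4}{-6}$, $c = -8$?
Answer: $828$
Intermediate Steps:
$B{\left(T,U \right)} = \frac{2}{3}$ ($B{\left(T,U \right)} = \left(-4\right) \left(- \frac{1}{6}\right) = \frac{2}{3}$)
$u{\left(P \right)} = -10$ ($u{\left(P \right)} = -8 - 2 = -10$)
$B{\left(1,-1 \right)} 9 \left(148 + u{\left(-15 \right)}\right) = \frac{2}{3} \cdot 9 \left(148 - 10\right) = 6 \cdot 138 = 828$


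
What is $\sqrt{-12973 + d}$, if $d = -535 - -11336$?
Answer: $2 i \sqrt{543} \approx 46.605 i$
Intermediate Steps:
$d = 10801$ ($d = -535 + 11336 = 10801$)
$\sqrt{-12973 + d} = \sqrt{-12973 + 10801} = \sqrt{-2172} = 2 i \sqrt{543}$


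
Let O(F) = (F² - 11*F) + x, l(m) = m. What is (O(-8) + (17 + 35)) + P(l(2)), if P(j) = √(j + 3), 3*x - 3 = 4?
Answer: 619/3 + √5 ≈ 208.57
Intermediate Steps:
x = 7/3 (x = 1 + (⅓)*4 = 1 + 4/3 = 7/3 ≈ 2.3333)
O(F) = 7/3 + F² - 11*F (O(F) = (F² - 11*F) + 7/3 = 7/3 + F² - 11*F)
P(j) = √(3 + j)
(O(-8) + (17 + 35)) + P(l(2)) = ((7/3 + (-8)² - 11*(-8)) + (17 + 35)) + √(3 + 2) = ((7/3 + 64 + 88) + 52) + √5 = (463/3 + 52) + √5 = 619/3 + √5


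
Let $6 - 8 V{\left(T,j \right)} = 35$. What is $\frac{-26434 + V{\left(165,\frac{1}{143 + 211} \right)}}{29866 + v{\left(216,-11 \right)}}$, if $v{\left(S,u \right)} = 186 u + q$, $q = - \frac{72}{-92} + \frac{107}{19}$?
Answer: $- \frac{92425937}{97281144} \approx -0.95009$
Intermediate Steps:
$q = \frac{2803}{437}$ ($q = \left(-72\right) \left(- \frac{1}{92}\right) + 107 \cdot \frac{1}{19} = \frac{18}{23} + \frac{107}{19} = \frac{2803}{437} \approx 6.4142$)
$v{\left(S,u \right)} = \frac{2803}{437} + 186 u$ ($v{\left(S,u \right)} = 186 u + \frac{2803}{437} = \frac{2803}{437} + 186 u$)
$V{\left(T,j \right)} = - \frac{29}{8}$ ($V{\left(T,j \right)} = \frac{3}{4} - \frac{35}{8} = - \frac{29}{8}$)
$\frac{-26434 + V{\left(165,\frac{1}{143 + 211} \right)}}{29866 + v{\left(216,-11 \right)}} = \frac{-26434 - \frac{29}{8}}{29866 + \left(\frac{2803}{437} + 186 \left(-11\right)\right)} = - \frac{211501}{8 \left(29866 + \left(\frac{2803}{437} - 2046\right)\right)} = - \frac{211501}{8 \left(29866 - \frac{891299}{437}\right)} = - \frac{211501}{8 \cdot \frac{12160143}{437}} = \left(- \frac{211501}{8}\right) \frac{437}{12160143} = - \frac{92425937}{97281144}$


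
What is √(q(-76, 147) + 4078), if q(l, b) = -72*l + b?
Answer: √9697 ≈ 98.473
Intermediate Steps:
q(l, b) = b - 72*l
√(q(-76, 147) + 4078) = √((147 - 72*(-76)) + 4078) = √((147 + 5472) + 4078) = √(5619 + 4078) = √9697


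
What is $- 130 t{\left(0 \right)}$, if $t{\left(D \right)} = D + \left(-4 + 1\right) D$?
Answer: $0$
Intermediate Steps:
$t{\left(D \right)} = - 2 D$ ($t{\left(D \right)} = D - 3 D = - 2 D$)
$- 130 t{\left(0 \right)} = - 130 \left(\left(-2\right) 0\right) = \left(-130\right) 0 = 0$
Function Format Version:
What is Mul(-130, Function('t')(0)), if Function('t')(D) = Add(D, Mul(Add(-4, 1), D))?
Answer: 0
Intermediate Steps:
Function('t')(D) = Mul(-2, D) (Function('t')(D) = Add(D, Mul(-3, D)) = Mul(-2, D))
Mul(-130, Function('t')(0)) = Mul(-130, Mul(-2, 0)) = Mul(-130, 0) = 0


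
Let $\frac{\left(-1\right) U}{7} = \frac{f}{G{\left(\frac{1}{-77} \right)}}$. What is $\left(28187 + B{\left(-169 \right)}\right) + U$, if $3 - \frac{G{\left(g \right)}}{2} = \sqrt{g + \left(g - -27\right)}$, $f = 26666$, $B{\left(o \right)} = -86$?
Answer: $\frac{60451245}{1384} + \frac{93331 \sqrt{159929}}{1384} \approx 70647.0$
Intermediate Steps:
$G{\left(g \right)} = 6 - 2 \sqrt{27 + 2 g}$ ($G{\left(g \right)} = 6 - 2 \sqrt{g + \left(g - -27\right)} = 6 - 2 \sqrt{g + \left(g + 27\right)} = 6 - 2 \sqrt{g + \left(27 + g\right)} = 6 - 2 \sqrt{27 + 2 g}$)
$U = - \frac{186662}{6 - \frac{2 \sqrt{159929}}{77}}$ ($U = - 7 \frac{26666}{6 - 2 \sqrt{27 + \frac{2}{-77}}} = - 7 \frac{26666}{6 - 2 \sqrt{27 + 2 \left(- \frac{1}{77}\right)}} = - 7 \frac{26666}{6 - 2 \sqrt{27 - \frac{2}{77}}} = - 7 \frac{26666}{6 - 2 \sqrt{\frac{2077}{77}}} = - 7 \frac{26666}{6 - 2 \frac{\sqrt{159929}}{77}} = - 7 \frac{26666}{6 - \frac{2 \sqrt{159929}}{77}} = - \frac{186662}{6 - \frac{2 \sqrt{159929}}{77}} \approx 42546.0$)
$\left(28187 + B{\left(-169 \right)}\right) + U = \left(28187 - 86\right) + \left(\frac{21559461}{1384} + \frac{93331 \sqrt{159929}}{1384}\right) = 28101 + \left(\frac{21559461}{1384} + \frac{93331 \sqrt{159929}}{1384}\right) = \frac{60451245}{1384} + \frac{93331 \sqrt{159929}}{1384}$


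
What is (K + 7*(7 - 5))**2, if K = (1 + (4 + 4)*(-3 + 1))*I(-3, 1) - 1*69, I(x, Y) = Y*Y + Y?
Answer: 7225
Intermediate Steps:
I(x, Y) = Y + Y**2 (I(x, Y) = Y**2 + Y = Y + Y**2)
K = -99 (K = (1 + (4 + 4)*(-3 + 1))*(1*(1 + 1)) - 1*69 = (1 + 8*(-2))*(1*2) - 69 = (1 - 16)*2 - 69 = -15*2 - 69 = -30 - 69 = -99)
(K + 7*(7 - 5))**2 = (-99 + 7*(7 - 5))**2 = (-99 + 7*2)**2 = (-99 + 14)**2 = (-85)**2 = 7225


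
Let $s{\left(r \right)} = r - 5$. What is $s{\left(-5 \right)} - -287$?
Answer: $277$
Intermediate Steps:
$s{\left(r \right)} = -5 + r$ ($s{\left(r \right)} = r - 5 = -5 + r$)
$s{\left(-5 \right)} - -287 = \left(-5 - 5\right) - -287 = -10 + 287 = 277$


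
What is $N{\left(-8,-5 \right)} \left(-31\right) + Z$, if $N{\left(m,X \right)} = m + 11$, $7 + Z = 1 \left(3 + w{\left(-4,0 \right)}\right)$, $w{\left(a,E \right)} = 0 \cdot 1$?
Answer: $-97$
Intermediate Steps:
$w{\left(a,E \right)} = 0$
$Z = -4$ ($Z = -7 + 1 \left(3 + 0\right) = -7 + 1 \cdot 3 = -7 + 3 = -4$)
$N{\left(m,X \right)} = 11 + m$
$N{\left(-8,-5 \right)} \left(-31\right) + Z = \left(11 - 8\right) \left(-31\right) - 4 = 3 \left(-31\right) - 4 = -93 - 4 = -97$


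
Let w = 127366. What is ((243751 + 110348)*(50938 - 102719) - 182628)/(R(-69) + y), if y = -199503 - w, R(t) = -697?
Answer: 18335782947/327566 ≈ 55976.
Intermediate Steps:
y = -326869 (y = -199503 - 1*127366 = -199503 - 127366 = -326869)
((243751 + 110348)*(50938 - 102719) - 182628)/(R(-69) + y) = ((243751 + 110348)*(50938 - 102719) - 182628)/(-697 - 326869) = (354099*(-51781) - 182628)/(-327566) = (-18335600319 - 182628)*(-1/327566) = -18335782947*(-1/327566) = 18335782947/327566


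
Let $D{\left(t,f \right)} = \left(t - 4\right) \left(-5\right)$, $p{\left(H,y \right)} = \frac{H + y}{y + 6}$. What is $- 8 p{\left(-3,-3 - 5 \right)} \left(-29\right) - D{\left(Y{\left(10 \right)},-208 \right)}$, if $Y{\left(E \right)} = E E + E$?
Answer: $1806$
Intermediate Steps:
$Y{\left(E \right)} = E + E^{2}$ ($Y{\left(E \right)} = E^{2} + E = E + E^{2}$)
$p{\left(H,y \right)} = \frac{H + y}{6 + y}$
$D{\left(t,f \right)} = 20 - 5 t$ ($D{\left(t,f \right)} = \left(-4 + t\right) \left(-5\right) = 20 - 5 t$)
$- 8 p{\left(-3,-3 - 5 \right)} \left(-29\right) - D{\left(Y{\left(10 \right)},-208 \right)} = - 8 \frac{-3 - 8}{6 - 8} \left(-29\right) - \left(20 - 5 \cdot 10 \left(1 + 10\right)\right) = - 8 \frac{-3 - 8}{6 - 8} \left(-29\right) - \left(20 - 5 \cdot 10 \cdot 11\right) = - 8 \frac{-3 - 8}{6 - 8} \left(-29\right) - \left(20 - 550\right) = - 8 \frac{1}{-2} \left(-11\right) \left(-29\right) - \left(20 - 550\right) = - 8 \left(\left(- \frac{1}{2}\right) \left(-11\right)\right) \left(-29\right) - -530 = \left(-8\right) \frac{11}{2} \left(-29\right) + 530 = \left(-44\right) \left(-29\right) + 530 = 1276 + 530 = 1806$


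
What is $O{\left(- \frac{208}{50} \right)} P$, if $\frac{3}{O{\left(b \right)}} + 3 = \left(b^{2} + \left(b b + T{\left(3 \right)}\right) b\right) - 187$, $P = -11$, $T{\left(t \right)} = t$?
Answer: $\frac{515625}{4018214} \approx 0.12832$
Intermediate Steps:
$O{\left(b \right)} = \frac{3}{-190 + b^{2} + b \left(3 + b^{2}\right)}$ ($O{\left(b \right)} = \frac{3}{-3 - \left(187 - b^{2} - \left(b b + 3\right) b\right)} = \frac{3}{-3 - \left(187 - b^{2} - \left(b^{2} + 3\right) b\right)} = \frac{3}{-3 - \left(187 - b^{2} - \left(3 + b^{2}\right) b\right)} = \frac{3}{-3 - \left(187 - b^{2} - b \left(3 + b^{2}\right)\right)} = \frac{3}{-3 + \left(-187 + b^{2} + b \left(3 + b^{2}\right)\right)} = \frac{3}{-190 + b^{2} + b \left(3 + b^{2}\right)}$)
$O{\left(- \frac{208}{50} \right)} P = \frac{3}{-190 + \left(- \frac{208}{50}\right)^{2} + \left(- \frac{208}{50}\right)^{3} + 3 \left(- \frac{208}{50}\right)} \left(-11\right) = \frac{3}{-190 + \left(\left(-208\right) \frac{1}{50}\right)^{2} + \left(\left(-208\right) \frac{1}{50}\right)^{3} + 3 \left(\left(-208\right) \frac{1}{50}\right)} \left(-11\right) = \frac{3}{-190 + \left(- \frac{104}{25}\right)^{2} + \left(- \frac{104}{25}\right)^{3} + 3 \left(- \frac{104}{25}\right)} \left(-11\right) = \frac{3}{-190 + \frac{10816}{625} - \frac{1124864}{15625} - \frac{312}{25}} \left(-11\right) = \frac{3}{- \frac{4018214}{15625}} \left(-11\right) = 3 \left(- \frac{15625}{4018214}\right) \left(-11\right) = \left(- \frac{46875}{4018214}\right) \left(-11\right) = \frac{515625}{4018214}$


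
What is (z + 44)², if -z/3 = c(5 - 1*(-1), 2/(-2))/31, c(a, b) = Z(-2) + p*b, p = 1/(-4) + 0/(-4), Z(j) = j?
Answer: 29997529/15376 ≈ 1950.9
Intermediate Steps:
p = -¼ (p = 1*(-¼) + 0*(-¼) = -¼ + 0 = -¼ ≈ -0.25000)
c(a, b) = -2 - b/4
z = 21/124 (z = -3*(-2 - 1/(2*(-2)))/31 = -3*(-2 - (-1)/(2*2))/31 = -3*(-2 - ¼*(-1))/31 = -3*(-2 + ¼)/31 = -(-21)/(4*31) = -3*(-7/124) = 21/124 ≈ 0.16935)
(z + 44)² = (21/124 + 44)² = (5477/124)² = 29997529/15376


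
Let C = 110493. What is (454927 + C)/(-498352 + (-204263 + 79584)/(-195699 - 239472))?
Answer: -246054386820/216868213513 ≈ -1.1346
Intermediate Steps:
(454927 + C)/(-498352 + (-204263 + 79584)/(-195699 - 239472)) = (454927 + 110493)/(-498352 + (-204263 + 79584)/(-195699 - 239472)) = 565420/(-498352 - 124679/(-435171)) = 565420/(-498352 - 124679*(-1/435171)) = 565420/(-498352 + 124679/435171) = 565420/(-216868213513/435171) = 565420*(-435171/216868213513) = -246054386820/216868213513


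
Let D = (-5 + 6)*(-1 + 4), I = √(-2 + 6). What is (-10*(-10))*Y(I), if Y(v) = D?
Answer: 300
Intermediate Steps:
I = 2 (I = √4 = 2)
D = 3 (D = 1*3 = 3)
Y(v) = 3
(-10*(-10))*Y(I) = -10*(-10)*3 = 100*3 = 300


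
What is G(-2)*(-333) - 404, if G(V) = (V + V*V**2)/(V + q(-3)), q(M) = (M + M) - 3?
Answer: -7774/11 ≈ -706.73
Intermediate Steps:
q(M) = -3 + 2*M (q(M) = 2*M - 3 = -3 + 2*M)
G(V) = (V + V**3)/(-9 + V) (G(V) = (V + V*V**2)/(V + (-3 + 2*(-3))) = (V + V**3)/(V + (-3 - 6)) = (V + V**3)/(V - 9) = (V + V**3)/(-9 + V))
G(-2)*(-333) - 404 = ((-2 + (-2)**3)/(-9 - 2))*(-333) - 404 = ((-2 - 8)/(-11))*(-333) - 404 = -1/11*(-10)*(-333) - 404 = (10/11)*(-333) - 404 = -3330/11 - 404 = -7774/11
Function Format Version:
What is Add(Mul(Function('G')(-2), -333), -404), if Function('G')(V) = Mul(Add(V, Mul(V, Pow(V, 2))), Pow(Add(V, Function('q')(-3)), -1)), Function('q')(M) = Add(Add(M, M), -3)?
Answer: Rational(-7774, 11) ≈ -706.73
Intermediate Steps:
Function('q')(M) = Add(-3, Mul(2, M)) (Function('q')(M) = Add(Mul(2, M), -3) = Add(-3, Mul(2, M)))
Function('G')(V) = Mul(Pow(Add(-9, V), -1), Add(V, Pow(V, 3))) (Function('G')(V) = Mul(Add(V, Mul(V, Pow(V, 2))), Pow(Add(V, Add(-3, Mul(2, -3))), -1)) = Mul(Add(V, Pow(V, 3)), Pow(Add(V, Add(-3, -6)), -1)) = Mul(Add(V, Pow(V, 3)), Pow(Add(V, -9), -1)) = Mul(Add(V, Pow(V, 3)), Pow(Add(-9, V), -1)) = Mul(Pow(Add(-9, V), -1), Add(V, Pow(V, 3))))
Add(Mul(Function('G')(-2), -333), -404) = Add(Mul(Mul(Pow(Add(-9, -2), -1), Add(-2, Pow(-2, 3))), -333), -404) = Add(Mul(Mul(Pow(-11, -1), Add(-2, -8)), -333), -404) = Add(Mul(Mul(Rational(-1, 11), -10), -333), -404) = Add(Mul(Rational(10, 11), -333), -404) = Add(Rational(-3330, 11), -404) = Rational(-7774, 11)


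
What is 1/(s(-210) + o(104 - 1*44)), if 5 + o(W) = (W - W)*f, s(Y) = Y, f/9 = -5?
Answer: -1/215 ≈ -0.0046512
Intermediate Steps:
f = -45 (f = 9*(-5) = -45)
o(W) = -5 (o(W) = -5 + (W - W)*(-45) = -5 + 0*(-45) = -5 + 0 = -5)
1/(s(-210) + o(104 - 1*44)) = 1/(-210 - 5) = 1/(-215) = -1/215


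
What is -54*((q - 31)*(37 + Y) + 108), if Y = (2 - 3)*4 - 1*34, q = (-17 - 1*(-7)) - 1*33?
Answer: -9828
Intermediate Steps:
q = -43 (q = (-17 + 7) - 33 = -10 - 33 = -43)
Y = -38 (Y = -1*4 - 34 = -4 - 34 = -38)
-54*((q - 31)*(37 + Y) + 108) = -54*((-43 - 31)*(37 - 38) + 108) = -54*(-74*(-1) + 108) = -54*(74 + 108) = -54*182 = -9828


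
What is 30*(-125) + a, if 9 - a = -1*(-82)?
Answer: -3823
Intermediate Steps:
a = -73 (a = 9 - (-1)*(-82) = 9 - 1*82 = 9 - 82 = -73)
30*(-125) + a = 30*(-125) - 73 = -3750 - 73 = -3823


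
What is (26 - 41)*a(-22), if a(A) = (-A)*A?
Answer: 7260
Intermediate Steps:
a(A) = -A²
(26 - 41)*a(-22) = (26 - 41)*(-1*(-22)²) = -(-15)*484 = -15*(-484) = 7260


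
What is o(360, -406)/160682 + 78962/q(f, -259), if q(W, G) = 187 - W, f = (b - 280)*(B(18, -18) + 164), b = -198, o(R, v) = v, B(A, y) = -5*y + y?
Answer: 6320948057/9078131295 ≈ 0.69628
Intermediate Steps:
B(A, y) = -4*y
f = -112808 (f = (-198 - 280)*(-4*(-18) + 164) = -478*(72 + 164) = -478*236 = -112808)
o(360, -406)/160682 + 78962/q(f, -259) = -406/160682 + 78962/(187 - 1*(-112808)) = -406*1/160682 + 78962/(187 + 112808) = -203/80341 + 78962/112995 = 6320948057/9078131295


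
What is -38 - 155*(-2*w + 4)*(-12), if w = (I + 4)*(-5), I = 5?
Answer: 174802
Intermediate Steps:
w = -45 (w = (5 + 4)*(-5) = 9*(-5) = -45)
-38 - 155*(-2*w + 4)*(-12) = -38 - 155*(-2*(-45) + 4)*(-12) = -38 - 155*(90 + 4)*(-12) = -38 - 14570*(-12) = -38 - 155*(-1128) = -38 + 174840 = 174802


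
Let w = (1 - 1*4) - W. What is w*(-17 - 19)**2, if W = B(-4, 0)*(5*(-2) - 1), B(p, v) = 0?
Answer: -3888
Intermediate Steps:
W = 0 (W = 0*(5*(-2) - 1) = 0*(-10 - 1) = 0*(-11) = 0)
w = -3 (w = (1 - 1*4) - 1*0 = (1 - 4) + 0 = -3 + 0 = -3)
w*(-17 - 19)**2 = -3*(-17 - 19)**2 = -3*(-36)**2 = -3*1296 = -3888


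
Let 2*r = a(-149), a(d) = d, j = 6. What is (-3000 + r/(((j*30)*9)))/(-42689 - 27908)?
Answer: 9720149/228734280 ≈ 0.042495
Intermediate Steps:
r = -149/2 (r = (½)*(-149) = -149/2 ≈ -74.500)
(-3000 + r/(((j*30)*9)))/(-42689 - 27908) = (-3000 - 149/(2*((6*30)*9)))/(-42689 - 27908) = (-3000 - 149/(2*(180*9)))/(-70597) = (-3000 - 149/2/1620)*(-1/70597) = (-3000 - 149/2*1/1620)*(-1/70597) = (-3000 - 149/3240)*(-1/70597) = -9720149/3240*(-1/70597) = 9720149/228734280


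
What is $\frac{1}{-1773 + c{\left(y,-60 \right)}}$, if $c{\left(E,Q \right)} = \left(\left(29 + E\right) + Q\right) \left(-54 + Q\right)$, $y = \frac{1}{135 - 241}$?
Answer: $\frac{53}{93390} \approx 0.00056751$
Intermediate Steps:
$y = - \frac{1}{106}$ ($y = \frac{1}{-106} = - \frac{1}{106} \approx -0.009434$)
$c{\left(E,Q \right)} = \left(-54 + Q\right) \left(29 + E + Q\right)$ ($c{\left(E,Q \right)} = \left(29 + E + Q\right) \left(-54 + Q\right) = \left(-54 + Q\right) \left(29 + E + Q\right)$)
$\frac{1}{-1773 + c{\left(y,-60 \right)}} = \frac{1}{-1773 - \left(\frac{3441}{53} - 3600\right)} = \frac{1}{-1773 + \left(-1566 + 3600 + \frac{27}{53} + 1500 + \frac{30}{53}\right)} = \frac{1}{-1773 + \frac{187359}{53}} = \frac{1}{\frac{93390}{53}} = \frac{53}{93390}$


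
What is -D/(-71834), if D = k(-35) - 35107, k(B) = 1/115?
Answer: -2018652/4130455 ≈ -0.48872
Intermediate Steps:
k(B) = 1/115
D = -4037304/115 (D = 1/115 - 35107 = -4037304/115 ≈ -35107.)
-D/(-71834) = -(-4037304)/(115*(-71834)) = -(-4037304)*(-1)/(115*71834) = -1*2018652/4130455 = -2018652/4130455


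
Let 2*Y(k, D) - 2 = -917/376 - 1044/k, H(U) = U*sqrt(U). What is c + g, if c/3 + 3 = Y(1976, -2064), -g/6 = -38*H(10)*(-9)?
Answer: -1941165/185744 - 20520*sqrt(10) ≈ -64900.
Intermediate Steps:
H(U) = U**(3/2)
g = -20520*sqrt(10) (g = -6*(-380*sqrt(10))*(-9) = -20520*sqrt(10) ≈ -64890.)
Y(k, D) = -165/752 - 522/k (Y(k, D) = 1 + (-917/376 - 1044/k)/2 = 1 + (-917/752 - 522/k) = -165/752 - 522/k)
c = -1941165/185744 (c = -9 + 3*(-165/752 - 522/1976) = -9 + 3*(-165/752 - 522*1/1976) = -9 + 3*(-165/752 - 261/988) = -9 + 3*(-89823/185744) = -9 - 269469/185744 = -1941165/185744 ≈ -10.451)
c + g = -1941165/185744 - 20520*sqrt(10)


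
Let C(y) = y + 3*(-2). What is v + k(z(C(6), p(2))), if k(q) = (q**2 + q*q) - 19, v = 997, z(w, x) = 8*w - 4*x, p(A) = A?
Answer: 1106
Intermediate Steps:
C(y) = -6 + y (C(y) = y - 6 = -6 + y)
z(w, x) = -4*x + 8*w
k(q) = -19 + 2*q**2 (k(q) = (q**2 + q**2) - 19 = 2*q**2 - 19 = -19 + 2*q**2)
v + k(z(C(6), p(2))) = 997 + (-19 + 2*(-4*2 + 8*(-6 + 6))**2) = 997 + (-19 + 2*(-8 + 8*0)**2) = 997 + (-19 + 2*(-8 + 0)**2) = 997 + (-19 + 2*(-8)**2) = 997 + (-19 + 2*64) = 997 + (-19 + 128) = 997 + 109 = 1106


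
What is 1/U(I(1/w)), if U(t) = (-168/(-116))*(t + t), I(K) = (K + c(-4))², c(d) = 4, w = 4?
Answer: 116/6069 ≈ 0.019114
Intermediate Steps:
I(K) = (4 + K)² (I(K) = (K + 4)² = (4 + K)²)
U(t) = 84*t/29 (U(t) = (-168*(-1/116))*(2*t) = 42*(2*t)/29 = 84*t/29)
1/U(I(1/w)) = 1/(84*(4 + 1/4)²/29) = 1/(84*(4 + ¼)²/29) = 1/(84*(17/4)²/29) = 1/((84/29)*(289/16)) = 1/(6069/116) = 116/6069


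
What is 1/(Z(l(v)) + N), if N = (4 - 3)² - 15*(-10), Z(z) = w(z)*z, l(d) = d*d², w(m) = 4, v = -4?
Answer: -1/105 ≈ -0.0095238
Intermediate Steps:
l(d) = d³
Z(z) = 4*z
N = 151 (N = 1² + 150 = 1 + 150 = 151)
1/(Z(l(v)) + N) = 1/(4*(-4)³ + 151) = 1/(4*(-64) + 151) = 1/(-256 + 151) = 1/(-105) = -1/105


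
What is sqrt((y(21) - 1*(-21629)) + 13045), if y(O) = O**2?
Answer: sqrt(35115) ≈ 187.39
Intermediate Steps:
sqrt((y(21) - 1*(-21629)) + 13045) = sqrt((21**2 - 1*(-21629)) + 13045) = sqrt((441 + 21629) + 13045) = sqrt(22070 + 13045) = sqrt(35115)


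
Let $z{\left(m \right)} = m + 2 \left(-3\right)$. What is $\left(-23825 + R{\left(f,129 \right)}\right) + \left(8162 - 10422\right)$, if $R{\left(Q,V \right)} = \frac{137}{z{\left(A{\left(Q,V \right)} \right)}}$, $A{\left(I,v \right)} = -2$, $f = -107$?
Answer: $- \frac{208817}{8} \approx -26102.0$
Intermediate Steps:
$z{\left(m \right)} = -6 + m$ ($z{\left(m \right)} = m - 6 = -6 + m$)
$R{\left(Q,V \right)} = - \frac{137}{8}$ ($R{\left(Q,V \right)} = \frac{137}{-6 - 2} = \frac{137}{-8} = 137 \left(- \frac{1}{8}\right) = - \frac{137}{8}$)
$\left(-23825 + R{\left(f,129 \right)}\right) + \left(8162 - 10422\right) = \left(-23825 - \frac{137}{8}\right) + \left(8162 - 10422\right) = - \frac{190737}{8} + \left(8162 - 10422\right) = - \frac{190737}{8} - 2260 = - \frac{208817}{8}$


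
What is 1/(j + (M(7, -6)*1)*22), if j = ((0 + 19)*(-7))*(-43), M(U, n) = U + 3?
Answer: 1/5939 ≈ 0.00016838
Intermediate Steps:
M(U, n) = 3 + U
j = 5719 (j = (19*(-7))*(-43) = -133*(-43) = 5719)
1/(j + (M(7, -6)*1)*22) = 1/(5719 + ((3 + 7)*1)*22) = 1/(5719 + (10*1)*22) = 1/(5719 + 10*22) = 1/(5719 + 220) = 1/5939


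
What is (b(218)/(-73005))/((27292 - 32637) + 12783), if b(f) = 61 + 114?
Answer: -35/108602238 ≈ -3.2228e-7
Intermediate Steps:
b(f) = 175
(b(218)/(-73005))/((27292 - 32637) + 12783) = (175/(-73005))/((27292 - 32637) + 12783) = (175*(-1/73005))/(-5345 + 12783) = -35/14601/7438 = -35/14601*1/7438 = -35/108602238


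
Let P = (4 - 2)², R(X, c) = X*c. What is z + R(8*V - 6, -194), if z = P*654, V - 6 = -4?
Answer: 676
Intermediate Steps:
V = 2 (V = 6 - 4 = 2)
P = 4 (P = 2² = 4)
z = 2616 (z = 4*654 = 2616)
z + R(8*V - 6, -194) = 2616 + (8*2 - 6)*(-194) = 2616 + (16 - 6)*(-194) = 2616 + 10*(-194) = 2616 - 1940 = 676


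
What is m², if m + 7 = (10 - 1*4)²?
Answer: 841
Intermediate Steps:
m = 29 (m = -7 + (10 - 1*4)² = -7 + (10 - 4)² = -7 + 6² = -7 + 36 = 29)
m² = 29² = 841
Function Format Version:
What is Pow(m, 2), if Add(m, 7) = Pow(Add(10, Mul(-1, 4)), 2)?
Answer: 841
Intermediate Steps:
m = 29 (m = Add(-7, Pow(Add(10, Mul(-1, 4)), 2)) = Add(-7, Pow(Add(10, -4), 2)) = Add(-7, Pow(6, 2)) = Add(-7, 36) = 29)
Pow(m, 2) = Pow(29, 2) = 841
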